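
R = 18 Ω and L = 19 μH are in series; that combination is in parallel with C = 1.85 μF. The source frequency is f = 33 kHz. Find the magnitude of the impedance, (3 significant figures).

ω = 2πf = 207300 rad/s
X_L = ωL = 3.94 Ω
X_C = 1/(ωC) = 2.61 Ω
Branch 1 (R+jX_L): Z₁ = 18.0 + j3.94 Ω, |Z₁| = 18.4 Ω
Branch 2 (−jX_C): Z₂ = −j2.61 Ω
Parallel: Z = Z₁Z₂/(Z₁+Z₂), |Z| = 2.66 Ω, ∠Z = -81.9°

2.66 Ω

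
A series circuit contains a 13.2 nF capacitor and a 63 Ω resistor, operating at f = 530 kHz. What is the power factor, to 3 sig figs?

0.941

ω = 2πf = 3.33e+06 rad/s
X_C = 1/(ωC) = 22.7 Ω
Z = 63.0 − j22.7 Ω
|Z| = √(63.0² + 22.7²) = 67.0 Ω
∠Z = arctan(-22.7/63.0) = -19.9°
cos φ = cos(-19.9°) = 0.941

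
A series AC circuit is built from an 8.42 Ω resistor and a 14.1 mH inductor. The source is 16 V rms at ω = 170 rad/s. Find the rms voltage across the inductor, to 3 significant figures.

4.38 V

X_L = ωL = 2.40 Ω
Z = 8.42 + j2.40 Ω
|Z| = √(8.42² + 2.40²) = 8.75 Ω
I = V/|Z| = 1.83 A
V_L = I·|Z_L| = 1.83 × 2.40 = 4.38 V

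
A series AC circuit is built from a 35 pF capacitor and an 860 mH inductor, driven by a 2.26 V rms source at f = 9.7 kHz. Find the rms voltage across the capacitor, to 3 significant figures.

2.54 V

ω = 2πf = 60950 rad/s
X_L = ωL = 52400 Ω
X_C = 1/(ωC) = 469000 Ω
Net reactance X = X_L − X_C = -416000 Ω
Z = − j416000 Ω
|Z| = √(0² + 416000²) = 416000 Ω
I = V/|Z| = 5.43 μA
V_C = I·|Z_C| = 5.43e-06 × 469000 = 2.54 V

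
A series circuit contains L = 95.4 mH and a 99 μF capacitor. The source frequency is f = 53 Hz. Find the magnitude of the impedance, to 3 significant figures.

ω = 2πf = 333.0 rad/s
X_L = ωL = 31.8 Ω
X_C = 1/(ωC) = 30.3 Ω
Net reactance X = X_L − X_C = 1.44 Ω
Z = j1.44 Ω
|Z| = √(0² + 1.44²) = 1.44 Ω

1.44 Ω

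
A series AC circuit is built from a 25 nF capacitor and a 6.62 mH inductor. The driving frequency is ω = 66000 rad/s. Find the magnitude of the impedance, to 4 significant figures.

X_L = ωL = 436.9 Ω
X_C = 1/(ωC) = 606.1 Ω
Net reactance X = X_L − X_C = -169.1 Ω
Z = − j169.1 Ω
|Z| = √(0² + 169.1²) = 169.1 Ω

169.1 Ω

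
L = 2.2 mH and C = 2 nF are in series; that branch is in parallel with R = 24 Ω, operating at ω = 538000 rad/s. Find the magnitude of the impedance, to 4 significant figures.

X_L = ωL = 1184 Ω
X_C = 1/(ωC) = 929.4 Ω
Branch 1: Z₁ = R = 24.00 Ω
Branch 2 (series LC): Z₂ = j(X_L − X_C) = j254.2 Ω
Parallel: Z = Z₁Z₂/(Z₁+Z₂), |Z| = 23.89 Ω, ∠Z = 5.393°

23.89 Ω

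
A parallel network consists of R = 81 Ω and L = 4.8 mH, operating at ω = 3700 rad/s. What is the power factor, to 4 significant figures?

0.2142

X_L = ωL = 17.76 Ω
Parallel: admittances add. Y = 1/R + 1/(jωL)
Y = (0.01235 − j0.05631) S
|Y| = 0.05764 S → |Z| = 1/|Y| = 17.35 Ω, ∠Z = −∠Y = 77.63°
cos φ = cos(77.63°) = 0.2142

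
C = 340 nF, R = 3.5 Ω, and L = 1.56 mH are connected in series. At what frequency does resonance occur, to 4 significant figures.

ω₀ = 1/√(LC) = 1/√(0.00156 × 3.4e-07) = 43420 rad/s
f₀ = ω₀/(2π) = 6.911 kHz

6.911 kHz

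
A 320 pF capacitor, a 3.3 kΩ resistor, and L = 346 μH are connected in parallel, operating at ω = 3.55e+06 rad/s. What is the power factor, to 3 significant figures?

0.685

X_L = ωL = 1230 Ω
X_C = 1/(ωC) = 880 Ω
Parallel: admittances add. Y = 1/R + 1/(jωL) + jωC
Y = (0.000303 + j0.000322) S
|Y| = 0.000442 S → |Z| = 1/|Y| = 2260 Ω, ∠Z = −∠Y = -46.7°
cos φ = cos(-46.7°) = 0.685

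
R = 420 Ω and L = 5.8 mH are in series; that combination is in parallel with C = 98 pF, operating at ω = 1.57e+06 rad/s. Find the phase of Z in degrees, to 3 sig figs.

X_L = ωL = 9110 Ω
X_C = 1/(ωC) = 6500 Ω
Branch 1 (R+jX_L): Z₁ = 420 + j9110 Ω, |Z₁| = 9120 Ω
Branch 2 (−jX_C): Z₂ = −j6500 Ω
Parallel: Z = Z₁Z₂/(Z₁+Z₂), |Z| = 22400 Ω, ∠Z = -83.5°

-83.5°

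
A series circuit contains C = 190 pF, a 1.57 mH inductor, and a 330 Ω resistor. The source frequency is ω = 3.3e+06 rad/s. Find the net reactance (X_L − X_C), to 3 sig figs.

3590 Ω

X_L = ωL = 5180 Ω
X_C = 1/(ωC) = 1590 Ω
X = 5180 − 1590 = 3590 Ω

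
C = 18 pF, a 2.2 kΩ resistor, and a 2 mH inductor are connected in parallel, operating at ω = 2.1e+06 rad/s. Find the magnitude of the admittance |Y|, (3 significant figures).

X_L = ωL = 4200 Ω
X_C = 1/(ωC) = 26500 Ω
Parallel: admittances add. Y = 1/R + 1/(jωL) + jωC
Y = (0.000455 − j0.000200) S
|Y| = 0.000497 S → |Z| = 1/|Y| = 2010 Ω, ∠Z = −∠Y = 23.8°

497 μS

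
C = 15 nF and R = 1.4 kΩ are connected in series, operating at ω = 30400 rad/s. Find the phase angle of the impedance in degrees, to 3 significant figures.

-57.4°

X_C = 1/(ωC) = 2190 Ω
Z = 1400 − j2190 Ω
|Z| = √(1400² + 2190²) = 2600 Ω
∠Z = arctan(-2190/1400) = -57.4°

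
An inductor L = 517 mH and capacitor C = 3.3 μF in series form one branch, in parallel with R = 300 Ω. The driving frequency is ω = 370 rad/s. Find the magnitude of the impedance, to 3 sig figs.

271 Ω

X_L = ωL = 191 Ω
X_C = 1/(ωC) = 819 Ω
Branch 1: Z₁ = R = 300 Ω
Branch 2 (series LC): Z₂ = j(X_L − X_C) = −j628 Ω
Parallel: Z = Z₁Z₂/(Z₁+Z₂), |Z| = 271 Ω, ∠Z = -25.5°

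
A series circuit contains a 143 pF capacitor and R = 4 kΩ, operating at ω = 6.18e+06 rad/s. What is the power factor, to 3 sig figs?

X_C = 1/(ωC) = 1130 Ω
Z = 4000 − j1130 Ω
|Z| = √(4000² + 1130²) = 4160 Ω
∠Z = arctan(-1130/4000) = -15.8°
cos φ = cos(-15.8°) = 0.962

0.962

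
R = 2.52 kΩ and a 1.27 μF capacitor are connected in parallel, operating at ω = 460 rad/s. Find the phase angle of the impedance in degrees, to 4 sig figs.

-55.81°

X_C = 1/(ωC) = 1712 Ω
Parallel: admittances add. Y = 1/R + jωC
Y = (0.0003968 + j0.0005842) S
|Y| = 0.0007062 S → |Z| = 1/|Y| = 1416 Ω, ∠Z = −∠Y = -55.81°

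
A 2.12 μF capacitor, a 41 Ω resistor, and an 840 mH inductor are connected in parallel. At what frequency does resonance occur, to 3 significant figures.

119 Hz

ω₀ = 1/√(LC) = 1/√(0.84 × 2.12e-06) = 749.4 rad/s
f₀ = ω₀/(2π) = 119 Hz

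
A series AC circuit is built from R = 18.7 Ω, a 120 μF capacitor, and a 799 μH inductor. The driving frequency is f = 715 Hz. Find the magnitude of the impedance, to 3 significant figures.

18.8 Ω

ω = 2πf = 4492 rad/s
X_L = ωL = 3.59 Ω
X_C = 1/(ωC) = 1.85 Ω
Net reactance X = X_L − X_C = 1.73 Ω
Z = 18.7 + j1.73 Ω
|Z| = √(18.7² + 1.73²) = 18.8 Ω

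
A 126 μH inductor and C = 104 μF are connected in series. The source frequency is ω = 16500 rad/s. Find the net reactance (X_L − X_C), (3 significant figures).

X_L = ωL = 2.08 Ω
X_C = 1/(ωC) = 0.583 Ω
X = 2.08 − 0.583 = 1.50 Ω

1.50 Ω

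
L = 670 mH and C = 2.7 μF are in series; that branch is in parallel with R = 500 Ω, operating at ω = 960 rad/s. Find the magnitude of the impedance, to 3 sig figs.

229 Ω

X_L = ωL = 643 Ω
X_C = 1/(ωC) = 386 Ω
Branch 1: Z₁ = R = 500 Ω
Branch 2 (series LC): Z₂ = j(X_L − X_C) = j257 Ω
Parallel: Z = Z₁Z₂/(Z₁+Z₂), |Z| = 229 Ω, ∠Z = 62.8°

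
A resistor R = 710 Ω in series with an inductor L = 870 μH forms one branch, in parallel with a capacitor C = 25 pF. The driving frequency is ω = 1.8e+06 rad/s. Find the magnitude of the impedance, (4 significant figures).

X_L = ωL = 1566 Ω
X_C = 1/(ωC) = 22220 Ω
Branch 1 (R+jX_L): Z₁ = 710.0 + j1566 Ω, |Z₁| = 1719 Ω
Branch 2 (−jX_C): Z₂ = −j22220 Ω
Parallel: Z = Z₁Z₂/(Z₁+Z₂), |Z| = 1849 Ω, ∠Z = 63.64°

1849 Ω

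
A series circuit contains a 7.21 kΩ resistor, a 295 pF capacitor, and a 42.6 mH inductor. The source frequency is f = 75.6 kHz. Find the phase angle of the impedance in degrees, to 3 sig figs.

ω = 2πf = 475000 rad/s
X_L = ωL = 20200 Ω
X_C = 1/(ωC) = 7140 Ω
Net reactance X = X_L − X_C = 13100 Ω
Z = 7210 + j13100 Ω
|Z| = √(7210² + 13100²) = 15000 Ω
∠Z = arctan(13100/7210) = 61.2°

61.2°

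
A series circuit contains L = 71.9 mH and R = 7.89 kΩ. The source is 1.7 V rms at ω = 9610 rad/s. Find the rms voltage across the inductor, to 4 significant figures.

0.1483 V

X_L = ωL = 691.0 Ω
Z = 7890 + j691.0 Ω
|Z| = √(7890² + 691.0²) = 7920 Ω
I = V/|Z| = 214.6 μA
V_L = I·|Z_L| = 0.0002146 × 691.0 = 0.1483 V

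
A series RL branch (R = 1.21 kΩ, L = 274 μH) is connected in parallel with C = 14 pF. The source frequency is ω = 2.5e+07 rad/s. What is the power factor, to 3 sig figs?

0.119

X_L = ωL = 6850 Ω
X_C = 1/(ωC) = 2860 Ω
Branch 1 (R+jX_L): Z₁ = 1210 + j6850 Ω, |Z₁| = 6960 Ω
Branch 2 (−jX_C): Z₂ = −j2860 Ω
Parallel: Z = Z₁Z₂/(Z₁+Z₂), |Z| = 4760 Ω, ∠Z = -83.2°
cos φ = cos(-83.2°) = 0.119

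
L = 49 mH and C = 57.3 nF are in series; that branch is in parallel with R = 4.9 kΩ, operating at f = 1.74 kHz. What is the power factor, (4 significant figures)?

ω = 2πf = 10930 rad/s
X_L = ωL = 535.7 Ω
X_C = 1/(ωC) = 1596 Ω
Branch 1: Z₁ = R = 4900 Ω
Branch 2 (series LC): Z₂ = j(X_L − X_C) = −j1061 Ω
Parallel: Z = Z₁Z₂/(Z₁+Z₂), |Z| = 1037 Ω, ∠Z = -77.79°
cos φ = cos(-77.79°) = 0.2116

0.2116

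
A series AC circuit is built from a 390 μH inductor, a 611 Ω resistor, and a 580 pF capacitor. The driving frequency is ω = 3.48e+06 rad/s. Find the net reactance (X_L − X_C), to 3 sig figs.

862 Ω

X_L = ωL = 1360 Ω
X_C = 1/(ωC) = 495 Ω
X = 1360 − 495 = 862 Ω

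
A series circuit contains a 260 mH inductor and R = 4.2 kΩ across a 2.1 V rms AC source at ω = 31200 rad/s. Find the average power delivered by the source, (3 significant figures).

X_L = ωL = 8110 Ω
Z = 4200 + j8110 Ω
|Z| = √(4200² + 8110²) = 9130 Ω
∠Z = arctan(8110/4200) = 62.6°
I = V/|Z| = 230 μA
P = VI cos φ = 2.1 × 0.000230 × cos(62.6°) = 222 μW

222 μW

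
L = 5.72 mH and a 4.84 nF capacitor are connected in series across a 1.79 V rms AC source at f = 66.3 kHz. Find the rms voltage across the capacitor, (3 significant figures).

ω = 2πf = 416600 rad/s
X_L = ωL = 2380 Ω
X_C = 1/(ωC) = 496 Ω
Net reactance X = X_L − X_C = 1890 Ω
Z = j1890 Ω
|Z| = √(0² + 1890²) = 1890 Ω
I = V/|Z| = 949 μA
V_C = I·|Z_C| = 0.000949 × 496 = 0.471 V

0.471 V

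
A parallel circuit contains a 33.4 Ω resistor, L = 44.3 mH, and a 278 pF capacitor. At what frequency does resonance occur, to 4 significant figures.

ω₀ = 1/√(LC) = 1/√(0.0443 × 2.78e-10) = 285000 rad/s
f₀ = ω₀/(2π) = 45.35 kHz

45.35 kHz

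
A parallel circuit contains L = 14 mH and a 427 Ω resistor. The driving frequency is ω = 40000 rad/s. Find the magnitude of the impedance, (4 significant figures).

X_L = ωL = 560.0 Ω
Parallel: admittances add. Y = 1/R + 1/(jωL)
Y = (0.002342 − j0.001786) S
|Y| = 0.002945 S → |Z| = 1/|Y| = 339.6 Ω, ∠Z = −∠Y = 37.33°

339.6 Ω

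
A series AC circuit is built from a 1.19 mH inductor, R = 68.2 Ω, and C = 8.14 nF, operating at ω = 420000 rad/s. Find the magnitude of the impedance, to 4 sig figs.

X_L = ωL = 499.8 Ω
X_C = 1/(ωC) = 292.5 Ω
Net reactance X = X_L − X_C = 207.3 Ω
Z = 68.20 + j207.3 Ω
|Z| = √(68.20² + 207.3²) = 218.2 Ω

218.2 Ω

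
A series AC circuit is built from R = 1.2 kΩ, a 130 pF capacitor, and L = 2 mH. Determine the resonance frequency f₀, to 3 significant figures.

ω₀ = 1/√(LC) = 1/√(0.002 × 1.3e-10) = 1.961e+06 rad/s
f₀ = ω₀/(2π) = 312 kHz

312 kHz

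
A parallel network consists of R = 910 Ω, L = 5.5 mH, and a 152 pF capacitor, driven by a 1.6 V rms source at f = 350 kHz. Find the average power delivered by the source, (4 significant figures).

ω = 2πf = 2.199e+06 rad/s
X_L = ωL = 12100 Ω
X_C = 1/(ωC) = 2992 Ω
Parallel: admittances add. Y = 1/R + 1/(jωL) + jωC
Y = (0.001099 + j0.0002516) S
|Y| = 0.001127 S → |Z| = 1/|Y| = 887.0 Ω, ∠Z = −∠Y = -12.90°
I = V/|Z| = 1.804 mA
P = VI cos φ = 1.6 × 0.001804 × cos(-12.90°) = 2.813 mW

2.813 mW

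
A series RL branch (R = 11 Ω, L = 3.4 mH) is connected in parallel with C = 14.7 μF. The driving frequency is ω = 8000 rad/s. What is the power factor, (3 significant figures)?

0.147

X_L = ωL = 27.2 Ω
X_C = 1/(ωC) = 8.50 Ω
Branch 1 (R+jX_L): Z₁ = 11.0 + j27.2 Ω, |Z₁| = 29.3 Ω
Branch 2 (−jX_C): Z₂ = −j8.50 Ω
Parallel: Z = Z₁Z₂/(Z₁+Z₂), |Z| = 11.5 Ω, ∠Z = -81.5°
cos φ = cos(-81.5°) = 0.147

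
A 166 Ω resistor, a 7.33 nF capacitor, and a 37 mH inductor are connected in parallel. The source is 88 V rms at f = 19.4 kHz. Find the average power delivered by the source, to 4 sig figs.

46.65 W

ω = 2πf = 121900 rad/s
X_L = ωL = 4510 Ω
X_C = 1/(ωC) = 1119 Ω
Parallel: admittances add. Y = 1/R + 1/(jωL) + jωC
Y = (0.006024 + j0.0006718) S
|Y| = 0.006061 S → |Z| = 1/|Y| = 165.0 Ω, ∠Z = −∠Y = -6.363°
I = V/|Z| = 533.4 mA
P = VI cos φ = 88 × 0.5334 × cos(-6.363°) = 46.65 W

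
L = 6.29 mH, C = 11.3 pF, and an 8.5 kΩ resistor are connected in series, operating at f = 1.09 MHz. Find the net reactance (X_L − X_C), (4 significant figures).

30160 Ω

ω = 2πf = 6.849e+06 rad/s
X_L = ωL = 43080 Ω
X_C = 1/(ωC) = 12920 Ω
X = 43080 − 12920 = 30160 Ω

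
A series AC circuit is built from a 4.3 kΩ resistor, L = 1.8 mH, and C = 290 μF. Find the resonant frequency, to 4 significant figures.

220.3 Hz

ω₀ = 1/√(LC) = 1/√(0.0018 × 0.00029) = 1384 rad/s
f₀ = ω₀/(2π) = 220.3 Hz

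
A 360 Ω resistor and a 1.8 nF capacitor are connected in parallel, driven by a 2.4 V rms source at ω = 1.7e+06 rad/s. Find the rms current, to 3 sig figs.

9.92 mA

X_C = 1/(ωC) = 327 Ω
Parallel: admittances add. Y = 1/R + jωC
Y = (0.00278 + j0.00306) S
|Y| = 0.00413 S → |Z| = 1/|Y| = 242 Ω, ∠Z = −∠Y = -47.8°
I = V/|Z| = 2.4/242 = 9.92 mA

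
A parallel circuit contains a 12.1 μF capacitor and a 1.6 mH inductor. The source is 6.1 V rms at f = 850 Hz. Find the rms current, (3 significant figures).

ω = 2πf = 5341 rad/s
X_L = ωL = 8.55 Ω
X_C = 1/(ωC) = 15.5 Ω
Parallel: admittances add. Y = 1/(jωL) + jωC
Y = (0 − j0.0524) S
|Y| = 0.0524 S → |Z| = 1/|Y| = 19.1 Ω, ∠Z = −∠Y = 90.0°
I = V/|Z| = 6.1/19.1 = 320 mA

320 mA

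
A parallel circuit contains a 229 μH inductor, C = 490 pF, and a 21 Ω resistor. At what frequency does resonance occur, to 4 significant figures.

475.1 kHz

ω₀ = 1/√(LC) = 1/√(0.000229 × 4.9e-10) = 2.985e+06 rad/s
f₀ = ω₀/(2π) = 475.1 kHz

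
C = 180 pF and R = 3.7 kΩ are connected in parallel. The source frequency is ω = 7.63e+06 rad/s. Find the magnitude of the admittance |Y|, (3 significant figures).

1.40 mS

X_C = 1/(ωC) = 728 Ω
Parallel: admittances add. Y = 1/R + jωC
Y = (0.000270 + j0.00137) S
|Y| = 0.00140 S → |Z| = 1/|Y| = 714 Ω, ∠Z = −∠Y = -78.9°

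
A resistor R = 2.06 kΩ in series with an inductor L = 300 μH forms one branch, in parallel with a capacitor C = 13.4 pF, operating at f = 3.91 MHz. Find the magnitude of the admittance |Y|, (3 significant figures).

ω = 2πf = 2.457e+07 rad/s
X_L = ωL = 7370 Ω
X_C = 1/(ωC) = 3040 Ω
Branch 1 (R+jX_L): Z₁ = 2060 + j7370 Ω, |Z₁| = 7650 Ω
Branch 2 (−jX_C): Z₂ = −j3040 Ω
Parallel: Z = Z₁Z₂/(Z₁+Z₂), |Z| = 4850 Ω, ∠Z = -80.2°
|Y| = 1/|Z| = 206 μS

206 μS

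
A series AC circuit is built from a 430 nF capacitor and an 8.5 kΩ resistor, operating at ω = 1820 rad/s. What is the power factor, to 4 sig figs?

X_C = 1/(ωC) = 1278 Ω
Z = 8500 − j1278 Ω
|Z| = √(8500² + 1278²) = 8596 Ω
∠Z = arctan(-1278/8500) = -8.549°
cos φ = cos(-8.549°) = 0.9889

0.9889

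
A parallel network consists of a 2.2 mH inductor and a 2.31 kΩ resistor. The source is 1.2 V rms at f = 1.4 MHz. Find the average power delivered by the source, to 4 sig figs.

623.4 μW

ω = 2πf = 8.796e+06 rad/s
X_L = ωL = 19350 Ω
Parallel: admittances add. Y = 1/R + 1/(jωL)
Y = (0.0004329 − j5.167e-05) S
|Y| = 0.0004360 S → |Z| = 1/|Y| = 2294 Ω, ∠Z = −∠Y = 6.807°
I = V/|Z| = 523.2 μA
P = VI cos φ = 1.2 × 0.0005232 × cos(6.807°) = 623.4 μW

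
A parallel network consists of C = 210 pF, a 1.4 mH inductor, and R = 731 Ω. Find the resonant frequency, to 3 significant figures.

294 kHz

ω₀ = 1/√(LC) = 1/√(0.0014 × 2.1e-10) = 1.844e+06 rad/s
f₀ = ω₀/(2π) = 294 kHz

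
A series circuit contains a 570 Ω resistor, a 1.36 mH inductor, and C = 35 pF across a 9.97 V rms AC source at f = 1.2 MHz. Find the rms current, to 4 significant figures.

ω = 2πf = 7.54e+06 rad/s
X_L = ωL = 10250 Ω
X_C = 1/(ωC) = 3789 Ω
Net reactance X = X_L − X_C = 6465 Ω
Z = 570.0 + j6465 Ω
|Z| = √(570.0² + 6465²) = 6490 Ω
I = V/|Z| = 9.97/6490 = 1.536 mA

1.536 mA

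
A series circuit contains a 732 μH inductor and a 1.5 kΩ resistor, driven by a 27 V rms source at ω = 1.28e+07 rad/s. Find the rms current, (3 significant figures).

X_L = ωL = 9370 Ω
Z = 1500 + j9370 Ω
|Z| = √(1500² + 9370²) = 9490 Ω
I = V/|Z| = 27/9490 = 2.85 mA

2.85 mA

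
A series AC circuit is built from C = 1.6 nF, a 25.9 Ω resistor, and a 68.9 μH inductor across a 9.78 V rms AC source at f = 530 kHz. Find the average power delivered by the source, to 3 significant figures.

1.03 W

ω = 2πf = 3.33e+06 rad/s
X_L = ωL = 229 Ω
X_C = 1/(ωC) = 188 Ω
Net reactance X = X_L − X_C = 41.8 Ω
Z = 25.9 + j41.8 Ω
|Z| = √(25.9² + 41.8²) = 49.1 Ω
∠Z = arctan(41.8/25.9) = 58.2°
I = V/|Z| = 199 mA
P = VI cos φ = 9.78 × 0.199 × cos(58.2°) = 1.03 W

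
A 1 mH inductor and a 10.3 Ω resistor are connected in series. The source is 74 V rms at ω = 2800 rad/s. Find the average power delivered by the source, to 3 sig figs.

X_L = ωL = 2.80 Ω
Z = 10.3 + j2.80 Ω
|Z| = √(10.3² + 2.80²) = 10.7 Ω
∠Z = arctan(2.80/10.3) = 15.2°
I = V/|Z| = 6.93 A
P = VI cos φ = 74 × 6.93 × cos(15.2°) = 495 W

495 W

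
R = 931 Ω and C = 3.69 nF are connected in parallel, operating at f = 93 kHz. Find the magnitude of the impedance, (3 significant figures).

ω = 2πf = 584300 rad/s
X_C = 1/(ωC) = 464 Ω
Parallel: admittances add. Y = 1/R + jωC
Y = (0.00107 + j0.00216) S
|Y| = 0.00241 S → |Z| = 1/|Y| = 415 Ω, ∠Z = −∠Y = -63.5°

415 Ω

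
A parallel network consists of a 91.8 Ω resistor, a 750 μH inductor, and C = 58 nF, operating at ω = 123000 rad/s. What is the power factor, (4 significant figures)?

0.9467

X_L = ωL = 92.25 Ω
X_C = 1/(ωC) = 140.2 Ω
Parallel: admittances add. Y = 1/R + 1/(jωL) + jωC
Y = (0.01089 − j0.003706) S
|Y| = 0.01151 S → |Z| = 1/|Y| = 86.91 Ω, ∠Z = −∠Y = 18.79°
cos φ = cos(18.79°) = 0.9467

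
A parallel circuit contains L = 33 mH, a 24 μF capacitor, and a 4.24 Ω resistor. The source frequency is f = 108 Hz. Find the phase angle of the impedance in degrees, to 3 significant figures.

6.86°

ω = 2πf = 678.6 rad/s
X_L = ωL = 22.4 Ω
X_C = 1/(ωC) = 61.4 Ω
Parallel: admittances add. Y = 1/R + 1/(jωL) + jωC
Y = (0.236 − j0.0284) S
|Y| = 0.238 S → |Z| = 1/|Y| = 4.21 Ω, ∠Z = −∠Y = 6.86°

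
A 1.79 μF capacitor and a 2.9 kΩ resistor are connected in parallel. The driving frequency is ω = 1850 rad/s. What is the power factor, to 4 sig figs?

0.1036

X_C = 1/(ωC) = 302.0 Ω
Parallel: admittances add. Y = 1/R + jωC
Y = (0.0003448 + j0.003312) S
|Y| = 0.003329 S → |Z| = 1/|Y| = 300.4 Ω, ∠Z = −∠Y = -84.06°
cos φ = cos(-84.06°) = 0.1036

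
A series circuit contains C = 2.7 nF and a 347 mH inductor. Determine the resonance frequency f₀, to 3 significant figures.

5.20 kHz

ω₀ = 1/√(LC) = 1/√(0.347 × 2.7e-09) = 32670 rad/s
f₀ = ω₀/(2π) = 5.20 kHz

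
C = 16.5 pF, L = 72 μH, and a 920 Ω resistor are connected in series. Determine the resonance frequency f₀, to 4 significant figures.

ω₀ = 1/√(LC) = 1/√(7.2e-05 × 1.65e-11) = 2.901e+07 rad/s
f₀ = ω₀/(2π) = 4.618 MHz

4.618 MHz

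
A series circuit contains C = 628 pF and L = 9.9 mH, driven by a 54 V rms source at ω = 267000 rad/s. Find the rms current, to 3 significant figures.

16.3 mA

X_L = ωL = 2640 Ω
X_C = 1/(ωC) = 5960 Ω
Net reactance X = X_L − X_C = -3320 Ω
Z = − j3320 Ω
|Z| = √(0² + 3320²) = 3320 Ω
I = V/|Z| = 54/3320 = 16.3 mA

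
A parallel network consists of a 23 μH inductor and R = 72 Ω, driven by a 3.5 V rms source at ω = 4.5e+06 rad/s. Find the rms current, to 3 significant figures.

X_L = ωL = 104 Ω
Parallel: admittances add. Y = 1/R + 1/(jωL)
Y = (0.0139 − j0.00966) S
|Y| = 0.0169 S → |Z| = 1/|Y| = 59.1 Ω, ∠Z = −∠Y = 34.8°
I = V/|Z| = 3.5/59.1 = 59.2 mA

59.2 mA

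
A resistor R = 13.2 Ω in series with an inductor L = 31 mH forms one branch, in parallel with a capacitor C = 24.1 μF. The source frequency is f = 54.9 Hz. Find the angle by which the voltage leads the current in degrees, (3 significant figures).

ω = 2πf = 344.9 rad/s
X_L = ωL = 10.7 Ω
X_C = 1/(ωC) = 120 Ω
Branch 1 (R+jX_L): Z₁ = 13.2 + j10.7 Ω, |Z₁| = 17.0 Ω
Branch 2 (−jX_C): Z₂ = −j120 Ω
Parallel: Z = Z₁Z₂/(Z₁+Z₂), |Z| = 18.5 Ω, ∠Z = 32.1°

32.1°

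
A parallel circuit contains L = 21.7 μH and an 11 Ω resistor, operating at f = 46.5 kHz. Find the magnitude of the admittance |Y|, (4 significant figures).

ω = 2πf = 292200 rad/s
X_L = ωL = 6.340 Ω
Parallel: admittances add. Y = 1/R + 1/(jωL)
Y = (0.09091 − j0.1577) S
|Y| = 0.1821 S → |Z| = 1/|Y| = 5.493 Ω, ∠Z = −∠Y = 60.04°

182.1 mS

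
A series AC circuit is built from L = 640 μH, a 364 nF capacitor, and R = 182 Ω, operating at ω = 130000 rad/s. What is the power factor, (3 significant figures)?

0.946

X_L = ωL = 83.2 Ω
X_C = 1/(ωC) = 21.1 Ω
Net reactance X = X_L − X_C = 62.1 Ω
Z = 182 + j62.1 Ω
|Z| = √(182² + 62.1²) = 192 Ω
∠Z = arctan(62.1/182) = 18.8°
cos φ = cos(18.8°) = 0.946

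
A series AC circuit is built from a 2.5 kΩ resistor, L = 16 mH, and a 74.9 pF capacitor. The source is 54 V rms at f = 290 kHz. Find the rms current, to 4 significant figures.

2.458 mA

ω = 2πf = 1.822e+06 rad/s
X_L = ωL = 29150 Ω
X_C = 1/(ωC) = 7327 Ω
Net reactance X = X_L − X_C = 21830 Ω
Z = 2500 + j21830 Ω
|Z| = √(2500² + 21830²) = 21970 Ω
I = V/|Z| = 54/21970 = 2.458 mA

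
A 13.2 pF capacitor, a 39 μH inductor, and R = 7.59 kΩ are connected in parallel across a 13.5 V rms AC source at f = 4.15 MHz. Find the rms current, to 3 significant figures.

8.81 mA

ω = 2πf = 2.608e+07 rad/s
X_L = ωL = 1020 Ω
X_C = 1/(ωC) = 2910 Ω
Parallel: admittances add. Y = 1/R + 1/(jωL) + jωC
Y = (0.000132 − j0.000639) S
|Y| = 0.000653 S → |Z| = 1/|Y| = 1530 Ω, ∠Z = −∠Y = 78.4°
I = V/|Z| = 13.5/1530 = 8.81 mA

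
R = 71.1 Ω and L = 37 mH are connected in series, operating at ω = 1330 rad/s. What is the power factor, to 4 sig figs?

0.8223

X_L = ωL = 49.21 Ω
Z = 71.10 + j49.21 Ω
|Z| = √(71.10² + 49.21²) = 86.47 Ω
∠Z = arctan(49.21/71.10) = 34.69°
cos φ = cos(34.69°) = 0.8223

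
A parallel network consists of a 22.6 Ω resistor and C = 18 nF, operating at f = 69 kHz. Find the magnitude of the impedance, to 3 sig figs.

22.3 Ω

ω = 2πf = 433500 rad/s
X_C = 1/(ωC) = 128 Ω
Parallel: admittances add. Y = 1/R + jωC
Y = (0.0442 + j0.00780) S
|Y| = 0.0449 S → |Z| = 1/|Y| = 22.3 Ω, ∠Z = −∠Y = -10.0°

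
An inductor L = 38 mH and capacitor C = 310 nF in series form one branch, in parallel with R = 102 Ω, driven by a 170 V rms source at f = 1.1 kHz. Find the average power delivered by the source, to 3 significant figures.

283 W

ω = 2πf = 6912 rad/s
X_L = ωL = 263 Ω
X_C = 1/(ωC) = 467 Ω
Branch 1: Z₁ = R = 102 Ω
Branch 2 (series LC): Z₂ = j(X_L − X_C) = −j204 Ω
Parallel: Z = Z₁Z₂/(Z₁+Z₂), |Z| = 91.2 Ω, ∠Z = -26.6°
I = V/|Z| = 1.86 A
P = VI cos φ = 170 × 1.86 × cos(-26.6°) = 283 W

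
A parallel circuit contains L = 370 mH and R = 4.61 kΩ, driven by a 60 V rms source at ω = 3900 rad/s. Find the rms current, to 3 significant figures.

X_L = ωL = 1440 Ω
Parallel: admittances add. Y = 1/R + 1/(jωL)
Y = (0.000217 − j0.000693) S
|Y| = 0.000726 S → |Z| = 1/|Y| = 1380 Ω, ∠Z = −∠Y = 72.6°
I = V/|Z| = 60/1380 = 43.6 mA

43.6 mA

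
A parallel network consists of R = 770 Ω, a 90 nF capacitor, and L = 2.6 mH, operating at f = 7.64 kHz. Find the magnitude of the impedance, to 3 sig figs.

ω = 2πf = 48000 rad/s
X_L = ωL = 125 Ω
X_C = 1/(ωC) = 231 Ω
Parallel: admittances add. Y = 1/R + 1/(jωL) + jωC
Y = (0.00130 − j0.00369) S
|Y| = 0.00391 S → |Z| = 1/|Y| = 256 Ω, ∠Z = −∠Y = 70.6°

256 Ω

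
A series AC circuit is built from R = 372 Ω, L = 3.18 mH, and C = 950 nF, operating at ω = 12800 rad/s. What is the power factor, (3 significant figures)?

X_L = ωL = 40.7 Ω
X_C = 1/(ωC) = 82.2 Ω
Net reactance X = X_L − X_C = -41.5 Ω
Z = 372 − j41.5 Ω
|Z| = √(372² + 41.5²) = 374 Ω
∠Z = arctan(-41.5/372) = -6.37°
cos φ = cos(-6.37°) = 0.994

0.994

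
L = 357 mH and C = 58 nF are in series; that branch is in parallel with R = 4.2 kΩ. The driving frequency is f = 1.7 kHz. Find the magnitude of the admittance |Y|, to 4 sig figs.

ω = 2πf = 10680 rad/s
X_L = ωL = 3813 Ω
X_C = 1/(ωC) = 1614 Ω
Branch 1: Z₁ = R = 4200 Ω
Branch 2 (series LC): Z₂ = j(X_L − X_C) = j2199 Ω
Parallel: Z = Z₁Z₂/(Z₁+Z₂), |Z| = 1948 Ω, ∠Z = 62.36°
|Y| = 1/|Z| = 513.3 μS

513.3 μS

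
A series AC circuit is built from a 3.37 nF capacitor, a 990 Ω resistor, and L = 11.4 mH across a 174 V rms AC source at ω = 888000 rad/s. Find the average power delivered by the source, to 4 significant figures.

X_L = ωL = 10120 Ω
X_C = 1/(ωC) = 334.2 Ω
Net reactance X = X_L − X_C = 9789 Ω
Z = 990.0 + j9789 Ω
|Z| = √(990.0² + 9789²) = 9839 Ω
∠Z = arctan(9789/990.0) = 84.23°
I = V/|Z| = 17.68 mA
P = VI cos φ = 174 × 0.01768 × cos(84.23°) = 309.6 mW

309.6 mW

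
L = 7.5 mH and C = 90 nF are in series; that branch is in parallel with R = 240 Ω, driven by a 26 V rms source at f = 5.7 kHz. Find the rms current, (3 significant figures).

634 mA

ω = 2πf = 35810 rad/s
X_L = ωL = 269 Ω
X_C = 1/(ωC) = 310 Ω
Branch 1: Z₁ = R = 240 Ω
Branch 2 (series LC): Z₂ = j(X_L − X_C) = −j41.6 Ω
Parallel: Z = Z₁Z₂/(Z₁+Z₂), |Z| = 41.0 Ω, ∠Z = -80.2°
I = V/|Z| = 26/41.0 = 634 mA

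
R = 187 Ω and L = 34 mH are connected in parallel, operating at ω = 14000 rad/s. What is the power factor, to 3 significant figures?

0.931

X_L = ωL = 476 Ω
Parallel: admittances add. Y = 1/R + 1/(jωL)
Y = (0.00535 − j0.00210) S
|Y| = 0.00575 S → |Z| = 1/|Y| = 174 Ω, ∠Z = −∠Y = 21.4°
cos φ = cos(21.4°) = 0.931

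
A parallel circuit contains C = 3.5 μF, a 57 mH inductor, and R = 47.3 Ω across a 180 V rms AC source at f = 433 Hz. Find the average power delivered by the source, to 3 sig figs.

ω = 2πf = 2721 rad/s
X_L = ωL = 155 Ω
X_C = 1/(ωC) = 105 Ω
Parallel: admittances add. Y = 1/R + 1/(jωL) + jωC
Y = (0.0211 + j0.00307) S
|Y| = 0.0214 S → |Z| = 1/|Y| = 46.8 Ω, ∠Z = −∠Y = -8.27°
I = V/|Z| = 3.85 A
P = VI cos φ = 180 × 3.85 × cos(-8.27°) = 685 W

685 W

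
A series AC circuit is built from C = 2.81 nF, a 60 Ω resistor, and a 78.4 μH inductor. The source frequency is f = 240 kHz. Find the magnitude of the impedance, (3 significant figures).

132 Ω

ω = 2πf = 1.508e+06 rad/s
X_L = ωL = 118 Ω
X_C = 1/(ωC) = 236 Ω
Net reactance X = X_L − X_C = -118 Ω
Z = 60.0 − j118 Ω
|Z| = √(60.0² + 118²) = 132 Ω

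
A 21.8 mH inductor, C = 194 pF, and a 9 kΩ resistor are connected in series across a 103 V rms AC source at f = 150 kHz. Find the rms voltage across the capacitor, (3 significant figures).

ω = 2πf = 942500 rad/s
X_L = ωL = 20500 Ω
X_C = 1/(ωC) = 5470 Ω
Net reactance X = X_L − X_C = 15100 Ω
Z = 9000 + j15100 Ω
|Z| = √(9000² + 15100²) = 17600 Ω
I = V/|Z| = 5.87 mA
V_C = I·|Z_C| = 0.00587 × 5470 = 32.1 V

32.1 V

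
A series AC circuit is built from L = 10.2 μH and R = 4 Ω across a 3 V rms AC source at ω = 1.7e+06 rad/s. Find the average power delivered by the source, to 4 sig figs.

113.7 mW

X_L = ωL = 17.34 Ω
Z = 4.000 + j17.34 Ω
|Z| = √(4.000² + 17.34²) = 17.80 Ω
∠Z = arctan(17.34/4.000) = 77.01°
I = V/|Z| = 168.6 mA
P = VI cos φ = 3 × 0.1686 × cos(77.01°) = 113.7 mW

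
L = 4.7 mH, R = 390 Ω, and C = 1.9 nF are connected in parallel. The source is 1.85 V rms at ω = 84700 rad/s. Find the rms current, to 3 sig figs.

X_L = ωL = 398 Ω
X_C = 1/(ωC) = 6210 Ω
Parallel: admittances add. Y = 1/R + 1/(jωL) + jωC
Y = (0.00256 − j0.00235) S
|Y| = 0.00348 S → |Z| = 1/|Y| = 287 Ω, ∠Z = −∠Y = 42.5°
I = V/|Z| = 1.85/287 = 6.44 mA

6.44 mA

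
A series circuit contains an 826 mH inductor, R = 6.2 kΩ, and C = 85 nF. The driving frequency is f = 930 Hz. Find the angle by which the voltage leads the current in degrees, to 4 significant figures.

24.41°

ω = 2πf = 5843 rad/s
X_L = ωL = 4827 Ω
X_C = 1/(ωC) = 2013 Ω
Net reactance X = X_L − X_C = 2813 Ω
Z = 6200 + j2813 Ω
|Z| = √(6200² + 2813²) = 6808 Ω
∠Z = arctan(2813/6200) = 24.41°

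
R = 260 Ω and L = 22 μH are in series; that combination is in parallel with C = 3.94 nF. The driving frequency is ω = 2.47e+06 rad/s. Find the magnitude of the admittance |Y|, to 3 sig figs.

X_L = ωL = 54.3 Ω
X_C = 1/(ωC) = 103 Ω
Branch 1 (R+jX_L): Z₁ = 260 + j54.3 Ω, |Z₁| = 266 Ω
Branch 2 (−jX_C): Z₂ = −j103 Ω
Parallel: Z = Z₁Z₂/(Z₁+Z₂), |Z| = 103 Ω, ∠Z = -67.6°
|Y| = 1/|Z| = 9.69 mS

9.69 mS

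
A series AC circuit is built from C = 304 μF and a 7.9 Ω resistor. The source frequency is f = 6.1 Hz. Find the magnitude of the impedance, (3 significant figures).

ω = 2πf = 38.33 rad/s
X_C = 1/(ωC) = 85.8 Ω
Z = 7.90 − j85.8 Ω
|Z| = √(7.90² + 85.8²) = 86.2 Ω

86.2 Ω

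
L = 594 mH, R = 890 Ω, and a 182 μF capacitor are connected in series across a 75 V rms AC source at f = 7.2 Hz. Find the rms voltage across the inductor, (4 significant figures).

ω = 2πf = 45.24 rad/s
X_L = ωL = 26.87 Ω
X_C = 1/(ωC) = 121.5 Ω
Net reactance X = X_L − X_C = -94.58 Ω
Z = 890.0 − j94.58 Ω
|Z| = √(890.0² + 94.58²) = 895.0 Ω
I = V/|Z| = 83.80 mA
V_L = I·|Z_L| = 0.08380 × 26.87 = 2.252 V

2.252 V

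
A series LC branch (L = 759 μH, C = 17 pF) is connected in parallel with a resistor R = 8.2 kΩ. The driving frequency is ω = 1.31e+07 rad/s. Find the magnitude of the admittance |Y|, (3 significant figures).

220 μS

X_L = ωL = 9940 Ω
X_C = 1/(ωC) = 4490 Ω
Branch 1: Z₁ = R = 8200 Ω
Branch 2 (series LC): Z₂ = j(X_L − X_C) = j5450 Ω
Parallel: Z = Z₁Z₂/(Z₁+Z₂), |Z| = 4540 Ω, ∠Z = 56.4°
|Y| = 1/|Z| = 220 μS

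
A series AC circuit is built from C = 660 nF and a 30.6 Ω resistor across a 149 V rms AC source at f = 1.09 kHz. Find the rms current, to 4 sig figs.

667.1 mA

ω = 2πf = 6849 rad/s
X_C = 1/(ωC) = 221.2 Ω
Z = 30.60 − j221.2 Ω
|Z| = √(30.60² + 221.2²) = 223.3 Ω
I = V/|Z| = 149/223.3 = 667.1 mA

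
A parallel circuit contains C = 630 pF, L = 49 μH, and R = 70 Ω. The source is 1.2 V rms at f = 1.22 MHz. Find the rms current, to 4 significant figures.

17.34 mA

ω = 2πf = 7.665e+06 rad/s
X_L = ωL = 375.6 Ω
X_C = 1/(ωC) = 207.1 Ω
Parallel: admittances add. Y = 1/R + 1/(jωL) + jωC
Y = (0.01429 + j0.002167) S
|Y| = 0.01445 S → |Z| = 1/|Y| = 69.21 Ω, ∠Z = −∠Y = -8.625°
I = V/|Z| = 1.2/69.21 = 17.34 mA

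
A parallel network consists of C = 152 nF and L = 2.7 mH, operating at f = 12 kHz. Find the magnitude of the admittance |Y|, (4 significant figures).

ω = 2πf = 75400 rad/s
X_L = ωL = 203.6 Ω
X_C = 1/(ωC) = 87.26 Ω
Parallel: admittances add. Y = 1/(jωL) + jωC
Y = (0 + j0.006548) S
|Y| = 0.006548 S → |Z| = 1/|Y| = 152.7 Ω, ∠Z = −∠Y = -90.00°

6.548 mS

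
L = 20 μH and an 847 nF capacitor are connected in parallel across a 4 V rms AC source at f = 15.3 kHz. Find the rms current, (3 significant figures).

1.75 A

ω = 2πf = 96130 rad/s
X_L = ωL = 1.92 Ω
X_C = 1/(ωC) = 12.3 Ω
Parallel: admittances add. Y = 1/(jωL) + jωC
Y = (0 − j0.439) S
|Y| = 0.439 S → |Z| = 1/|Y| = 2.28 Ω, ∠Z = −∠Y = 90.0°
I = V/|Z| = 4/2.28 = 1.75 A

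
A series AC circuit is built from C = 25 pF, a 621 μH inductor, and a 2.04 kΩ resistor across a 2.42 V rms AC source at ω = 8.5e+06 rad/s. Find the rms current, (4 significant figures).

X_L = ωL = 5278 Ω
X_C = 1/(ωC) = 4706 Ω
Net reactance X = X_L − X_C = 572.6 Ω
Z = 2040 + j572.6 Ω
|Z| = √(2040² + 572.6²) = 2119 Ω
I = V/|Z| = 2.42/2119 = 1.142 mA

1.142 mA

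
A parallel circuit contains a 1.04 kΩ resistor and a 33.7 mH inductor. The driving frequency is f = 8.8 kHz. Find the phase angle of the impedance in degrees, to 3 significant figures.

29.2°

ω = 2πf = 55290 rad/s
X_L = ωL = 1860 Ω
Parallel: admittances add. Y = 1/R + 1/(jωL)
Y = (0.000962 − j0.000537) S
|Y| = 0.00110 S → |Z| = 1/|Y| = 908 Ω, ∠Z = −∠Y = 29.2°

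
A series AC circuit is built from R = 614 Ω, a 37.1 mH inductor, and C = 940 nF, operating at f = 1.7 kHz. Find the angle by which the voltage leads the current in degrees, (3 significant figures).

25.8°

ω = 2πf = 10680 rad/s
X_L = ωL = 396 Ω
X_C = 1/(ωC) = 99.6 Ω
Net reactance X = X_L − X_C = 297 Ω
Z = 614 + j297 Ω
|Z| = √(614² + 297²) = 682 Ω
∠Z = arctan(297/614) = 25.8°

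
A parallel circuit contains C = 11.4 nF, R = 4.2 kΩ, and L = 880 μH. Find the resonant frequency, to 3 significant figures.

50.2 kHz

ω₀ = 1/√(LC) = 1/√(0.00088 × 1.14e-08) = 315700 rad/s
f₀ = ω₀/(2π) = 50.2 kHz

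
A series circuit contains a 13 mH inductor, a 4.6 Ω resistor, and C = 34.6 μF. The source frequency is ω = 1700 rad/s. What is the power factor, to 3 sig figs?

X_L = ωL = 22.1 Ω
X_C = 1/(ωC) = 17.0 Ω
Net reactance X = X_L − X_C = 5.10 Ω
Z = 4.60 + j5.10 Ω
|Z| = √(4.60² + 5.10²) = 6.87 Ω
∠Z = arctan(5.10/4.60) = 47.9°
cos φ = cos(47.9°) = 0.670

0.670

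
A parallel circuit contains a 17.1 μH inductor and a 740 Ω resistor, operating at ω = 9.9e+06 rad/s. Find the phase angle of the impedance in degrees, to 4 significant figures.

X_L = ωL = 169.3 Ω
Parallel: admittances add. Y = 1/R + 1/(jωL)
Y = (0.001351 − j0.005907) S
|Y| = 0.006060 S → |Z| = 1/|Y| = 165.0 Ω, ∠Z = −∠Y = 77.11°

77.11°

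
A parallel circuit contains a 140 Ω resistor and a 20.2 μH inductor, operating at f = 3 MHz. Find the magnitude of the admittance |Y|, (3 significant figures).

7.61 mS

ω = 2πf = 1.885e+07 rad/s
X_L = ωL = 381 Ω
Parallel: admittances add. Y = 1/R + 1/(jωL)
Y = (0.00714 − j0.00263) S
|Y| = 0.00761 S → |Z| = 1/|Y| = 131 Ω, ∠Z = −∠Y = 20.2°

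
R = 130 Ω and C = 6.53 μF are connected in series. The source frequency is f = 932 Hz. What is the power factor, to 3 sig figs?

ω = 2πf = 5856 rad/s
X_C = 1/(ωC) = 26.2 Ω
Z = 130 − j26.2 Ω
|Z| = √(130² + 26.2²) = 133 Ω
∠Z = arctan(-26.2/130) = -11.4°
cos φ = cos(-11.4°) = 0.980

0.980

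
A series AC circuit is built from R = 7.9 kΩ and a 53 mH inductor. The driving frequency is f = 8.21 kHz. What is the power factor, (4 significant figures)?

ω = 2πf = 51580 rad/s
X_L = ωL = 2734 Ω
Z = 7900 + j2734 Ω
|Z| = √(7900² + 2734²) = 8360 Ω
∠Z = arctan(2734/7900) = 19.09°
cos φ = cos(19.09°) = 0.9450

0.9450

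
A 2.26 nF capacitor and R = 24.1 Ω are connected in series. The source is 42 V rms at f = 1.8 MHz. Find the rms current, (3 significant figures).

ω = 2πf = 1.131e+07 rad/s
X_C = 1/(ωC) = 39.1 Ω
Z = 24.1 − j39.1 Ω
|Z| = √(24.1² + 39.1²) = 46.0 Ω
I = V/|Z| = 42/46.0 = 914 mA

914 mA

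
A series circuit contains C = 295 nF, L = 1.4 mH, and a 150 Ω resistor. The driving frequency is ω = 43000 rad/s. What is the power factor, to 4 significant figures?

0.9924

X_L = ωL = 60.20 Ω
X_C = 1/(ωC) = 78.83 Ω
Net reactance X = X_L − X_C = -18.63 Ω
Z = 150.0 − j18.63 Ω
|Z| = √(150.0² + 18.63²) = 151.2 Ω
∠Z = arctan(-18.63/150.0) = -7.081°
cos φ = cos(-7.081°) = 0.9924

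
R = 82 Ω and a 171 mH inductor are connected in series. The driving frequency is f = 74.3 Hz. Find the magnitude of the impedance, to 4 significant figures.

114.4 Ω

ω = 2πf = 466.8 rad/s
X_L = ωL = 79.83 Ω
Z = 82.00 + j79.83 Ω
|Z| = √(82.00² + 79.83²) = 114.4 Ω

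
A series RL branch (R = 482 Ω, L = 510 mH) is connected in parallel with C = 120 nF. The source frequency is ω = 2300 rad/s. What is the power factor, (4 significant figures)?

X_L = ωL = 1173 Ω
X_C = 1/(ωC) = 3623 Ω
Branch 1 (R+jX_L): Z₁ = 482.0 + j1173 Ω, |Z₁| = 1268 Ω
Branch 2 (−jX_C): Z₂ = −j3623 Ω
Parallel: Z = Z₁Z₂/(Z₁+Z₂), |Z| = 1840 Ω, ∠Z = 56.53°
cos φ = cos(56.53°) = 0.5515

0.5515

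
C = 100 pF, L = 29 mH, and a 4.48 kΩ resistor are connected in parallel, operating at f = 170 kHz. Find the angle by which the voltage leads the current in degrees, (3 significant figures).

-18.5°

ω = 2πf = 1.068e+06 rad/s
X_L = ωL = 31000 Ω
X_C = 1/(ωC) = 9360 Ω
Parallel: admittances add. Y = 1/R + 1/(jωL) + jωC
Y = (0.000223 + j7.45e-05) S
|Y| = 0.000235 S → |Z| = 1/|Y| = 4250 Ω, ∠Z = −∠Y = -18.5°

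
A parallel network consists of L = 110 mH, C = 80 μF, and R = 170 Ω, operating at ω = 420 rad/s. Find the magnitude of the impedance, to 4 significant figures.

X_L = ωL = 46.20 Ω
X_C = 1/(ωC) = 29.76 Ω
Parallel: admittances add. Y = 1/R + 1/(jωL) + jωC
Y = (0.005882 + j0.01195) S
|Y| = 0.01332 S → |Z| = 1/|Y| = 75.05 Ω, ∠Z = −∠Y = -63.80°

75.05 Ω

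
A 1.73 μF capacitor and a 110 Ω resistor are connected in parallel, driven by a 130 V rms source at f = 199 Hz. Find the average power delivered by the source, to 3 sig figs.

154 W

ω = 2πf = 1250 rad/s
X_C = 1/(ωC) = 462 Ω
Parallel: admittances add. Y = 1/R + jωC
Y = (0.00909 + j0.00216) S
|Y| = 0.00934 S → |Z| = 1/|Y| = 107 Ω, ∠Z = −∠Y = -13.4°
I = V/|Z| = 1.21 A
P = VI cos φ = 130 × 1.21 × cos(-13.4°) = 154 W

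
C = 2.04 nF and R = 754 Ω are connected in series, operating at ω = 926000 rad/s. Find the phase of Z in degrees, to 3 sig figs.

-35.1°

X_C = 1/(ωC) = 529 Ω
Z = 754 − j529 Ω
|Z| = √(754² + 529²) = 921 Ω
∠Z = arctan(-529/754) = -35.1°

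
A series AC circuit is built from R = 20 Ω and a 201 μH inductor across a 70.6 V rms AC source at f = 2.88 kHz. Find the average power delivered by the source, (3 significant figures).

ω = 2πf = 18100 rad/s
X_L = ωL = 3.64 Ω
Z = 20.0 + j3.64 Ω
|Z| = √(20.0² + 3.64²) = 20.3 Ω
∠Z = arctan(3.64/20.0) = 10.3°
I = V/|Z| = 3.47 A
P = VI cos φ = 70.6 × 3.47 × cos(10.3°) = 241 W

241 W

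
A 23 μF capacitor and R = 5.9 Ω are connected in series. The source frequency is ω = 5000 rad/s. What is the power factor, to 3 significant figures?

X_C = 1/(ωC) = 8.70 Ω
Z = 5.90 − j8.70 Ω
|Z| = √(5.90² + 8.70²) = 10.5 Ω
∠Z = arctan(-8.70/5.90) = -55.8°
cos φ = cos(-55.8°) = 0.561

0.561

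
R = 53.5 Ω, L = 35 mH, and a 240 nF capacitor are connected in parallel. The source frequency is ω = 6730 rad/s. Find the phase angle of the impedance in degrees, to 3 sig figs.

X_L = ωL = 236 Ω
X_C = 1/(ωC) = 619 Ω
Parallel: admittances add. Y = 1/R + 1/(jωL) + jωC
Y = (0.0187 − j0.00263) S
|Y| = 0.0189 S → |Z| = 1/|Y| = 53.0 Ω, ∠Z = −∠Y = 8.01°

8.01°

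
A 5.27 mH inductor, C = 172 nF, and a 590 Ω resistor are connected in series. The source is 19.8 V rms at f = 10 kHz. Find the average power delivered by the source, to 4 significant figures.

571.1 mW

ω = 2πf = 62830 rad/s
X_L = ωL = 331.1 Ω
X_C = 1/(ωC) = 92.53 Ω
Net reactance X = X_L − X_C = 238.6 Ω
Z = 590.0 + j238.6 Ω
|Z| = √(590.0² + 238.6²) = 636.4 Ω
∠Z = arctan(238.6/590.0) = 22.02°
I = V/|Z| = 31.11 mA
P = VI cos φ = 19.8 × 0.03111 × cos(22.02°) = 571.1 mW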